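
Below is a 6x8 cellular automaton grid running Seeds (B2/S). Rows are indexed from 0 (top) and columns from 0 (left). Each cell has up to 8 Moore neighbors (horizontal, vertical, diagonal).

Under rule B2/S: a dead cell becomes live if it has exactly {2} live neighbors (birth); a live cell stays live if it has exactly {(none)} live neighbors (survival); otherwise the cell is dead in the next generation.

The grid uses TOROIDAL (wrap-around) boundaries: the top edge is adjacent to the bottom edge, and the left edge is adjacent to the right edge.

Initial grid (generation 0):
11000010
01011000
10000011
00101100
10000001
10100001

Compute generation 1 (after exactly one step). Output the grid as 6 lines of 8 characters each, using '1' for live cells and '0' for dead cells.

Answer: 00001100
00000000
00000000
00010000
00101100
00000000

Derivation:
Simulating step by step:
Generation 0 (given above): 17 live cells
Generation 1: 6 live cells
(generation 1 grid is the final answer)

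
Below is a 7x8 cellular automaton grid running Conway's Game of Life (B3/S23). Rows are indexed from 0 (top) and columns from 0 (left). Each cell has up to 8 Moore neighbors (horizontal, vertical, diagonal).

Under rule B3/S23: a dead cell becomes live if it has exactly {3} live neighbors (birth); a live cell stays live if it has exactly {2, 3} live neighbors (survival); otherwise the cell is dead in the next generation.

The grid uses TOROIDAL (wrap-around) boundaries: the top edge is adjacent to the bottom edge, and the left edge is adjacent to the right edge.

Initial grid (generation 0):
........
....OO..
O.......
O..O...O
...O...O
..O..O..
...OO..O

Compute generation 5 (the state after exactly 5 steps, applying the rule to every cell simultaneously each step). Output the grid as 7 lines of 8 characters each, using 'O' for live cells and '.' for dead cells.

Simulating step by step:
Generation 0 (given above): 13 live cells
Generation 1: 17 live cells
...O.O..
........
O...O..O
O......O
O.OOO.OO
..O...O.
...OO...
Generation 2: 18 live cells
...O....
....O...
O......O
....OO..
O.OO.OO.
.OO...O.
..OOOO..
Generation 3: 18 live cells
..O..O..
........
....OO..
OO.OOO..
..OO..OO
......OO
.O..OO..
Generation 4: 19 live cells
....OO..
....OO..
...O.O..
OO.....O
.OOO....
O.OOO..O
....OO..
Generation 5: 15 live cells
(generation 5 grid is the final answer)

Answer: ...O..O.
...O..O.
O....OO.
OO.OO...
....O...
O....O..
......O.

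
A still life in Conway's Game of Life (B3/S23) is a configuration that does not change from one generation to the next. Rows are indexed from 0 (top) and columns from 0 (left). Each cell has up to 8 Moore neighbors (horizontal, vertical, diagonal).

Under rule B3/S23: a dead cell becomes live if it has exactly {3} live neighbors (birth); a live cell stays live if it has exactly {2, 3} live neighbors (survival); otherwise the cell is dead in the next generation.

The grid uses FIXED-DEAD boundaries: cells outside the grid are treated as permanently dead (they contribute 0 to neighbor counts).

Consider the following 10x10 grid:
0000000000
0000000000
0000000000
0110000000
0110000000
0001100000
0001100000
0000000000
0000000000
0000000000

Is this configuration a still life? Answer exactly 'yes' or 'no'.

Compute generation 1 and compare to generation 0 (given above):
Generation 1:
0000000000
0000000000
0000000000
0110000000
0100000000
0000100000
0001100000
0000000000
0000000000
0000000000
Cell (4,2) differs: gen0=1 vs gen1=0 -> NOT a still life.

Answer: no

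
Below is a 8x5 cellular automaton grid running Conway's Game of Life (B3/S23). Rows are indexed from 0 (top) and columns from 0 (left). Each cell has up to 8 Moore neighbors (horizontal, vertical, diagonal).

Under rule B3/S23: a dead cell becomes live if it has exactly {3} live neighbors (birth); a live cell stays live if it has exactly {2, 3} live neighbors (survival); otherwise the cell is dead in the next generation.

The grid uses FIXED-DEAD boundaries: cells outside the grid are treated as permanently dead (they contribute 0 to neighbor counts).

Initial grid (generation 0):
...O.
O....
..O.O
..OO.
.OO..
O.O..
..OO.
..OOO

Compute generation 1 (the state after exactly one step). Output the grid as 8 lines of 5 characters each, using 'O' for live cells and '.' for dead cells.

Answer: .....
...O.
.OO..
.....
.....
.....
....O
..O.O

Derivation:
Simulating step by step:
Generation 0 (given above): 15 live cells
Generation 1: 6 live cells
(generation 1 grid is the final answer)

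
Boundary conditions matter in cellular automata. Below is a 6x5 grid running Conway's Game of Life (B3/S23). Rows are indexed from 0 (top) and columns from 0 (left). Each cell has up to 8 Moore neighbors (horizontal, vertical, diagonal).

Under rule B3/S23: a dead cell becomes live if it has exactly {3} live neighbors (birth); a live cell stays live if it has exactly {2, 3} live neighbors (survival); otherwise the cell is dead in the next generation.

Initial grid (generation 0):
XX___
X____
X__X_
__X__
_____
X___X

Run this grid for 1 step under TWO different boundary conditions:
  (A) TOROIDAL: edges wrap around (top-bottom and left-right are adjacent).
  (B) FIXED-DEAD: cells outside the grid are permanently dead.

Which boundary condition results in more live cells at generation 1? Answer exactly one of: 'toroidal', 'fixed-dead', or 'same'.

Answer: toroidal

Derivation:
Under TOROIDAL boundary, generation 1:
_X___
X____
_X__X
_____
_____
XX__X
Population = 7

Under FIXED-DEAD boundary, generation 1:
XX___
X____
_X___
_____
_____
_____
Population = 4

Comparison: toroidal=7, fixed-dead=4 -> toroidal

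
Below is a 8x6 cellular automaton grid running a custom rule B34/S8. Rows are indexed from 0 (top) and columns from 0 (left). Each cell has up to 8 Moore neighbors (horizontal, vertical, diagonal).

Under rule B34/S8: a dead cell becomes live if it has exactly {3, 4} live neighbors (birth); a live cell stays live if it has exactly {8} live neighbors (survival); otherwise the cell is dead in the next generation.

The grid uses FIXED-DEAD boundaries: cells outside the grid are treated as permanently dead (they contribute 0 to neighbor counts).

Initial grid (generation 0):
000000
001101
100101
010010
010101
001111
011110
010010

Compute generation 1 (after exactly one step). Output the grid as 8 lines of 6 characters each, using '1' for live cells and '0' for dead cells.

Simulating step by step:
Generation 0 (given above): 21 live cells
Generation 1: 11 live cells
(generation 1 grid is the final answer)

Answer: 000000
000010
011000
101101
000000
010000
000001
001100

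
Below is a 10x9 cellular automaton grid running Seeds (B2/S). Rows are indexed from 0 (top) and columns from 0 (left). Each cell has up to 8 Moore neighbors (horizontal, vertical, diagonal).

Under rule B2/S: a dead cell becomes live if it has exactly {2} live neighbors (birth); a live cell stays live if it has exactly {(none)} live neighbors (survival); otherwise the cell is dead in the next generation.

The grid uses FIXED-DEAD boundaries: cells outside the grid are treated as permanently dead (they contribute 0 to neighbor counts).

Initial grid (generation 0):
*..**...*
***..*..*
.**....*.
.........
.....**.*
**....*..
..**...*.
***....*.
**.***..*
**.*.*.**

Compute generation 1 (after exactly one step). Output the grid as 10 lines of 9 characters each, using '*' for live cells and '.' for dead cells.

Simulating step by step:
Generation 0 (given above): 37 live cells
Generation 1: 17 live cells
(generation 1 grid is the final answer)

Answer: .....*.*.
......*..
...*..*.*
.**..*..*
**.......
...**...*
........*
.....*...
.........
.........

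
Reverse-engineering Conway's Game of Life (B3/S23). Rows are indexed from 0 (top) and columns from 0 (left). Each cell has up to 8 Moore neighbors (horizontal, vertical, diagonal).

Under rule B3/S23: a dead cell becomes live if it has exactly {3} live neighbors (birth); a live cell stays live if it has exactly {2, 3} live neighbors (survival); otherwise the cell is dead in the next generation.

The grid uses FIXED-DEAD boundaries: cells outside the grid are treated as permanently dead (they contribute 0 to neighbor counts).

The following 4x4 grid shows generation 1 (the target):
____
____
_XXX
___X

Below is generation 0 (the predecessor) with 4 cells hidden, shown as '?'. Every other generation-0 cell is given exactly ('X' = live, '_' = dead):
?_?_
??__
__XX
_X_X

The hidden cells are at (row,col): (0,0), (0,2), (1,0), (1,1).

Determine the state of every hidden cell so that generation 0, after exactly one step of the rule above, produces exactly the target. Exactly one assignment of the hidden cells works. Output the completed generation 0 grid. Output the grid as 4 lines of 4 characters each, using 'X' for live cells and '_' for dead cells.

Answer: ____
X___
__XX
_X_X

Derivation:
Hidden generation-0 cells (in order): (0,0), (0,2), (1,0), (1,1).
A hidden cell only influences target cells in its own 3x3 neighborhood. Try each of the 2^4 = 16 assignments, step the completed generation 0 forward once under B3/S23, and compare with the target:
  (0,0)=_ (0,2)=_ (1,0)=_ (1,1)=_ -> step gives (2,1)='_' but target has 'X' -> reject
  (0,0)=_ (0,2)=_ (1,0)=_ (1,1)=X -> step gives (1,2)='X' but target has '_' -> reject
  (0,0)=_ (0,2)=_ (1,0)=X (1,1)=_ -> step reproduces the target at every cell -> ACCEPT
  (0,0)=_ (0,2)=_ (1,0)=X (1,1)=X -> step gives (1,1)='X' but target has '_' -> reject
  (0,0)=_ (0,2)=X (1,0)=_ (1,1)=_ -> step gives (1,2)='X' but target has '_' -> reject
  (0,0)=_ (0,2)=X (1,0)=_ (1,1)=X -> step gives (1,1)='X' but target has '_' -> reject
  (0,0)=_ (0,2)=X (1,0)=X (1,1)=_ -> step gives (1,1)='X' but target has '_' -> reject
  (0,0)=_ (0,2)=X (1,0)=X (1,1)=X -> step gives (0,1)='X' but target has '_' -> reject
  (0,0)=X (0,2)=_ (1,0)=_ (1,1)=_ -> step gives (2,1)='_' but target has 'X' -> reject
  (0,0)=X (0,2)=_ (1,0)=_ (1,1)=X -> step gives (1,1)='X' but target has '_' -> reject
  (0,0)=X (0,2)=_ (1,0)=X (1,1)=_ -> step gives (1,1)='X' but target has '_' -> reject
  (0,0)=X (0,2)=_ (1,0)=X (1,1)=X -> step gives (0,0)='X' but target has '_' -> reject
  (0,0)=X (0,2)=X (1,0)=_ (1,1)=_ -> step gives (1,1)='X' but target has '_' -> reject
  (0,0)=X (0,2)=X (1,0)=_ (1,1)=X -> step gives (0,1)='X' but target has '_' -> reject
  (0,0)=X (0,2)=X (1,0)=X (1,1)=_ -> step gives (0,1)='X' but target has '_' -> reject
  (0,0)=X (0,2)=X (1,0)=X (1,1)=X -> step gives (0,0)='X' but target has '_' -> reject
Unique solution: (0,0)=dead, (0,2)=dead, (1,0)=live, (1,1)=dead.
Check: live-neighbor counts of every cell in the completed generation 0:
1100
0222
2332
1142
Applying B3/S23 to generation 0 with these counts gives:
____
____
_XXX
___X
which matches the target exactly.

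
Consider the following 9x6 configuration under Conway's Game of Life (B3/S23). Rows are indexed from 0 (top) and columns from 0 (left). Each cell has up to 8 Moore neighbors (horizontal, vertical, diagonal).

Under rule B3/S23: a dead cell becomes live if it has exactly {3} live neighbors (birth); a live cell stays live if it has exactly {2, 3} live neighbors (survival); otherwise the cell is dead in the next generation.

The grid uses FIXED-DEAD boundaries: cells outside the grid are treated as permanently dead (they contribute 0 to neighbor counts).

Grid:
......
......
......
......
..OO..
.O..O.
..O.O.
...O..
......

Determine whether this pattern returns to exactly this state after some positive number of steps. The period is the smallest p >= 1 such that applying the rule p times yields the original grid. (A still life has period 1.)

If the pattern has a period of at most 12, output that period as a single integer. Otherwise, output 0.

Simulating and comparing each generation to the original:
Gen 0 (original, given above): 7 live cells
Gen 1: 7 live cells, MATCHES original -> period = 1

Answer: 1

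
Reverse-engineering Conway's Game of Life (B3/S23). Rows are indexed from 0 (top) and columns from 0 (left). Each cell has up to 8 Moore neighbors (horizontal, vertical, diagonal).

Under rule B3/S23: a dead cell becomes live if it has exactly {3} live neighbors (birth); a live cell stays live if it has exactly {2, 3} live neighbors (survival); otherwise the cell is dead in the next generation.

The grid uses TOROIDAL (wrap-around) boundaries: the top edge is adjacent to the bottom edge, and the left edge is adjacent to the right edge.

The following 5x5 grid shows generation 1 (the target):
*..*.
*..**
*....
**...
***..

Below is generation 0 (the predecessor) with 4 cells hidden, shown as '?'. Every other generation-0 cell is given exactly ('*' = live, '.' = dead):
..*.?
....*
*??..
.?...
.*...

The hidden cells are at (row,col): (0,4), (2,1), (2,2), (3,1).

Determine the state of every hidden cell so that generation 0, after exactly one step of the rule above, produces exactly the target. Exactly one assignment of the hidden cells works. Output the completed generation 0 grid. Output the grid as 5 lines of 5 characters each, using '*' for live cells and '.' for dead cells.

Answer: ..*.*
....*
*....
.*...
.*...

Derivation:
Hidden generation-0 cells (in order): (0,4), (2,1), (2,2), (3,1).
A hidden cell only influences target cells in its own 3x3 neighborhood. Try each of the 2^4 = 16 assignments, step the completed generation 0 forward once under B3/S23, and compare with the target:
  (0,4)=. (2,1)=. (2,2)=. (3,1)=. -> step gives (0,0)='.' but target has '*' -> reject
  (0,4)=. (2,1)=. (2,2)=. (3,1)=* -> step gives (0,0)='.' but target has '*' -> reject
  (0,4)=. (2,1)=. (2,2)=* (3,1)=. -> step gives (0,0)='.' but target has '*' -> reject
  (0,4)=. (2,1)=. (2,2)=* (3,1)=* -> step gives (0,0)='.' but target has '*' -> reject
  (0,4)=. (2,1)=* (2,2)=. (3,1)=. -> step gives (0,0)='.' but target has '*' -> reject
  (0,4)=. (2,1)=* (2,2)=. (3,1)=* -> step gives (0,0)='.' but target has '*' -> reject
  (0,4)=. (2,1)=* (2,2)=* (3,1)=. -> step gives (0,0)='.' but target has '*' -> reject
  (0,4)=. (2,1)=* (2,2)=* (3,1)=* -> step gives (0,0)='.' but target has '*' -> reject
  (0,4)=* (2,1)=. (2,2)=. (3,1)=. -> step gives (2,0)='.' but target has '*' -> reject
  (0,4)=* (2,1)=. (2,2)=. (3,1)=* -> step reproduces the target at every cell -> ACCEPT
  (0,4)=* (2,1)=. (2,2)=* (3,1)=. -> step gives (1,1)='*' but target has '.' -> reject
  (0,4)=* (2,1)=. (2,2)=* (3,1)=* -> step gives (1,1)='*' but target has '.' -> reject
  (0,4)=* (2,1)=* (2,2)=. (3,1)=. -> step gives (1,0)='.' but target has '*' -> reject
  (0,4)=* (2,1)=* (2,2)=. (3,1)=* -> step gives (1,0)='.' but target has '*' -> reject
  (0,4)=* (2,1)=* (2,2)=* (3,1)=. -> step gives (1,0)='.' but target has '*' -> reject
  (0,4)=* (2,1)=* (2,2)=* (3,1)=* -> step gives (1,0)='.' but target has '*' -> reject
Unique solution: (0,4)=live, (2,1)=dead, (2,2)=dead, (3,1)=live.
Check: live-neighbor counts of every cell in the completed generation 0:
32131
32132
22112
32201
32321
Applying B3/S23 to generation 0 with these counts gives:
*..*.
*..**
*....
**...
***..
which matches the target exactly.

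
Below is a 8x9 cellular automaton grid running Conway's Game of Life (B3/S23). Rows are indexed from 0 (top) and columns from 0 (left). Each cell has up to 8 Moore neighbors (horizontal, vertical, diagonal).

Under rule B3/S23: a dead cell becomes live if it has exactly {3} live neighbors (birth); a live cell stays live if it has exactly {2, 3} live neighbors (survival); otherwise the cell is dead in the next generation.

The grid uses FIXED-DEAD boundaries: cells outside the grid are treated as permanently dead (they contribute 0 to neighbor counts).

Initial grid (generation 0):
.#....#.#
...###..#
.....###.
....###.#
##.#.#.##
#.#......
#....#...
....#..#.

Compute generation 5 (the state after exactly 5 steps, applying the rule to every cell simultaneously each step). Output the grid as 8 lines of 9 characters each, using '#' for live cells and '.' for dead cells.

Answer: ......##.
..##....#
....####.
..#..##..
..#......
.........
.........
.........

Derivation:
Simulating step by step:
Generation 0 (given above): 26 live cells
Generation 1: 20 live cells
....##.#.
....#...#
...#....#
........#
####.#.##
#.#.#.#..
.#.......
.........
Generation 2: 27 live cells
....##...
...###.##
.......##
.#.##...#
#.#######
#...####.
.#.......
.........
Generation 3: 19 live cells
...#.##..
...#.#.##
..#..##..
.#.......
#.#.....#
#.#.....#
.....##..
.........
Generation 4: 16 live cells
.....###.
..##...#.
..#.####.
.##......
#.#......
.......#.
.........
.........
Generation 5: 13 live cells
(generation 5 grid is the final answer)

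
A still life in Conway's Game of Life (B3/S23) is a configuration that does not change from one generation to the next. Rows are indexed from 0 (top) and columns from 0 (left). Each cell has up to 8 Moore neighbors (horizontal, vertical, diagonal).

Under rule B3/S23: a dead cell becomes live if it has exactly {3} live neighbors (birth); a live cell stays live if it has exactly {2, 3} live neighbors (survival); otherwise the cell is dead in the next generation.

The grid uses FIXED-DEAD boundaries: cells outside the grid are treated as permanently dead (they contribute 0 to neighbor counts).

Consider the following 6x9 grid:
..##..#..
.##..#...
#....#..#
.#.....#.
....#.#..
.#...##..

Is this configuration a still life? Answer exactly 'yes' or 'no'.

Compute generation 1 and compare to generation 0 (given above):
Generation 1:
.###.....
.######..
#.#...#..
.....###.
......##.
.....##..
Cell (0,1) differs: gen0=0 vs gen1=1 -> NOT a still life.

Answer: no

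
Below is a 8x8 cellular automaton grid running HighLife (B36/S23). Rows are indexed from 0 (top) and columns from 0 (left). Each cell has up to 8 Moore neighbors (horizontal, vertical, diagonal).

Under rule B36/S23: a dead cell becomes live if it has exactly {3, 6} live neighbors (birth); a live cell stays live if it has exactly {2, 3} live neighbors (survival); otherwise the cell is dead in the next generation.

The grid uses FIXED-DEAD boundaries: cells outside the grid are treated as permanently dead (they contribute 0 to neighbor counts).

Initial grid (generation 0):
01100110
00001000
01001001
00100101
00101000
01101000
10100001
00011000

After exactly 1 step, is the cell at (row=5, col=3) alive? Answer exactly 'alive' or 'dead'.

Simulating step by step:
Generation 0 (given above): 21 live cells
Generation 1: 22 live cells
00000100
01111010
00011110
01101110
00101100
00100000
00101000
00010000

Cell (5,3) at generation 1: 0 -> dead

Answer: dead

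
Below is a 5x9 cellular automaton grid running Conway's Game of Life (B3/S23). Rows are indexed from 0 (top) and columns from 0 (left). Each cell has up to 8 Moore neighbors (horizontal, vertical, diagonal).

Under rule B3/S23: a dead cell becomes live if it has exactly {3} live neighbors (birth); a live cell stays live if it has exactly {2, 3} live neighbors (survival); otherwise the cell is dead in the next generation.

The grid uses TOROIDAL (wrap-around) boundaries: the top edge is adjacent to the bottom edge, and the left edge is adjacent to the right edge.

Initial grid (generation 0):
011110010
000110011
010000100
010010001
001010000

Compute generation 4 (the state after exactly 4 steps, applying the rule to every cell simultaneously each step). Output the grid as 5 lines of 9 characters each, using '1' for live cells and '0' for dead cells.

Answer: 000000000
000000000
000000000
000000000
000000000

Derivation:
Simulating step by step:
Generation 0 (given above): 16 live cells
Generation 1: 24 live cells
010001011
110011111
001111001
111101000
100011000
Generation 2: 7 live cells
010000000
010000000
000000000
100000101
000101000
Generation 3: 3 live cells
001000000
000000000
100000000
000000000
100000000
Generation 4: 0 live cells
(generation 4 grid is the final answer)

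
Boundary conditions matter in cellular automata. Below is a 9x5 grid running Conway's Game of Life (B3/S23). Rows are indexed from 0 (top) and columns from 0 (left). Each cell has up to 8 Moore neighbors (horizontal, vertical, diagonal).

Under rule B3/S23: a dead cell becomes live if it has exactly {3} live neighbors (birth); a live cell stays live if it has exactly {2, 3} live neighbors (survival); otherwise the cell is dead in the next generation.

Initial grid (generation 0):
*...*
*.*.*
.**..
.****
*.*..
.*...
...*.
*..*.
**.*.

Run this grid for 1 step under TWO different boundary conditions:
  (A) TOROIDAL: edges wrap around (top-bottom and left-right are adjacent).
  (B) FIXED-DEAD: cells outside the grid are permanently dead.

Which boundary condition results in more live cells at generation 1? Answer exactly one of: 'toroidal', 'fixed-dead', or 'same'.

Under TOROIDAL boundary, generation 1:
..*..
..*.*
.....
....*
*...*
.**..
..*.*
**.*.
.***.
Population = 16

Under FIXED-DEAD boundary, generation 1:
.*.*.
*.*..
*...*
*....
*....
.**..
..*..
**.**
***..
Population = 18

Comparison: toroidal=16, fixed-dead=18 -> fixed-dead

Answer: fixed-dead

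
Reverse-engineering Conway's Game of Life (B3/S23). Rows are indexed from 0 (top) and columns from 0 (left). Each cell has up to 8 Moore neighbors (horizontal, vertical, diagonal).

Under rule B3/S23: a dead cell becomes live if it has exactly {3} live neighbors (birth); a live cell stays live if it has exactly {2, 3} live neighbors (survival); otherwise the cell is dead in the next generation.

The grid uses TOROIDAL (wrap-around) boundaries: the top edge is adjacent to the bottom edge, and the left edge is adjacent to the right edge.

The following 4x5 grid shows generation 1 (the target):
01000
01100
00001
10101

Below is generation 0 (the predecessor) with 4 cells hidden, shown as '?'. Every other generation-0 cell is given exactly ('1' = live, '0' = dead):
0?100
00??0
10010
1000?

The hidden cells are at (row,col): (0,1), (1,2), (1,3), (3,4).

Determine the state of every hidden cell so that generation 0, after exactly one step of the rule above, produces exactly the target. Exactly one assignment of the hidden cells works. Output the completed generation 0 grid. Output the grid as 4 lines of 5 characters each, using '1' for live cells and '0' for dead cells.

Answer: 01100
00000
10010
10000

Derivation:
Hidden generation-0 cells (in order): (0,1), (1,2), (1,3), (3,4).
A hidden cell only influences target cells in its own 3x3 neighborhood. Try each of the 2^4 = 16 assignments, step the completed generation 0 forward once under B3/S23, and compare with the target:
  (0,1)=0 (1,2)=0 (1,3)=0 (3,4)=0 -> step gives (0,1)='0' but target has '1' -> reject
  (0,1)=0 (1,2)=0 (1,3)=0 (3,4)=1 -> step gives (0,1)='0' but target has '1' -> reject
  (0,1)=0 (1,2)=0 (1,3)=1 (3,4)=0 -> step gives (0,1)='0' but target has '1' -> reject
  (0,1)=0 (1,2)=0 (1,3)=1 (3,4)=1 -> step gives (0,1)='0' but target has '1' -> reject
  (0,1)=0 (1,2)=1 (1,3)=0 (3,4)=0 -> step gives (1,3)='1' but target has '0' -> reject
  (0,1)=0 (1,2)=1 (1,3)=0 (3,4)=1 -> step gives (0,3)='1' but target has '0' -> reject
  (0,1)=0 (1,2)=1 (1,3)=1 (3,4)=0 -> step gives (0,2)='1' but target has '0' -> reject
  (0,1)=0 (1,2)=1 (1,3)=1 (3,4)=1 -> step gives (0,2)='1' but target has '0' -> reject
  (0,1)=1 (1,2)=0 (1,3)=0 (3,4)=0 -> step reproduces the target at every cell -> ACCEPT
  (0,1)=1 (1,2)=0 (1,3)=0 (3,4)=1 -> step gives (0,0)='1' but target has '0' -> reject
  (0,1)=1 (1,2)=0 (1,3)=1 (3,4)=0 -> step gives (0,2)='1' but target has '0' -> reject
  (0,1)=1 (1,2)=0 (1,3)=1 (3,4)=1 -> step gives (0,0)='1' but target has '0' -> reject
  (0,1)=1 (1,2)=1 (1,3)=0 (3,4)=0 -> step gives (0,2)='1' but target has '0' -> reject
  (0,1)=1 (1,2)=1 (1,3)=0 (3,4)=1 -> step gives (0,0)='1' but target has '0' -> reject
  (0,1)=1 (1,2)=1 (1,3)=1 (3,4)=0 -> step gives (0,2)='1' but target has '0' -> reject
  (0,1)=1 (1,2)=1 (1,3)=1 (3,4)=1 -> step gives (0,0)='1' but target has '0' -> reject
Unique solution: (0,1)=live, (1,2)=dead, (1,3)=dead, (3,4)=dead.
Check: live-neighbor counts of every cell in the completed generation 0:
22111
23322
12103
24323
Applying B3/S23 to generation 0 with these counts gives:
01000
01100
00001
10101
which matches the target exactly.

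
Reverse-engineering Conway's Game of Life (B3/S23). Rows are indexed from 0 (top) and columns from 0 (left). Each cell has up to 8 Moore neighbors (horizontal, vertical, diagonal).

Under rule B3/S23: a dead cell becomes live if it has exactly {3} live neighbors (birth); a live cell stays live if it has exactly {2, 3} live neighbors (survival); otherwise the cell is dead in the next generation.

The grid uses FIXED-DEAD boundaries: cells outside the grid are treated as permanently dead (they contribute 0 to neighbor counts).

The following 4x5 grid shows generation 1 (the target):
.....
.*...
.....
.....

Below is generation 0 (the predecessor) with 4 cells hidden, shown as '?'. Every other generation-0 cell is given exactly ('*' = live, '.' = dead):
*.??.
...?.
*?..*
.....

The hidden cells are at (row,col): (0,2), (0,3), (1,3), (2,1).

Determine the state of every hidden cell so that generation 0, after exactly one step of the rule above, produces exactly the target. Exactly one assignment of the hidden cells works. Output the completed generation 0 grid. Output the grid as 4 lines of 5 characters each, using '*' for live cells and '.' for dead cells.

Hidden generation-0 cells (in order): (0,2), (0,3), (1,3), (2,1).
A hidden cell only influences target cells in its own 3x3 neighborhood. Try each of the 2^4 = 16 assignments, step the completed generation 0 forward once under B3/S23, and compare with the target:
  (0,2)=. (0,3)=. (1,3)=. (2,1)=. -> step gives (1,1)='.' but target has '*' -> reject
  (0,2)=. (0,3)=. (1,3)=. (2,1)=* -> step gives (1,0)='*' but target has '.' -> reject
  (0,2)=. (0,3)=. (1,3)=* (2,1)=. -> step gives (1,1)='.' but target has '*' -> reject
  (0,2)=. (0,3)=. (1,3)=* (2,1)=* -> step gives (1,0)='*' but target has '.' -> reject
  (0,2)=. (0,3)=* (1,3)=. (2,1)=. -> step gives (1,1)='.' but target has '*' -> reject
  (0,2)=. (0,3)=* (1,3)=. (2,1)=* -> step gives (1,0)='*' but target has '.' -> reject
  (0,2)=. (0,3)=* (1,3)=* (2,1)=. -> step gives (1,1)='.' but target has '*' -> reject
  (0,2)=. (0,3)=* (1,3)=* (2,1)=* -> step gives (1,0)='*' but target has '.' -> reject
  (0,2)=* (0,3)=. (1,3)=. (2,1)=. -> step reproduces the target at every cell -> ACCEPT
  (0,2)=* (0,3)=. (1,3)=. (2,1)=* -> step gives (1,0)='*' but target has '.' -> reject
  (0,2)=* (0,3)=. (1,3)=* (2,1)=. -> step gives (1,3)='*' but target has '.' -> reject
  (0,2)=* (0,3)=. (1,3)=* (2,1)=* -> step gives (1,0)='*' but target has '.' -> reject
  (0,2)=* (0,3)=* (1,3)=. (2,1)=. -> step gives (1,3)='*' but target has '.' -> reject
  (0,2)=* (0,3)=* (1,3)=. (2,1)=* -> step gives (1,0)='*' but target has '.' -> reject
  (0,2)=* (0,3)=* (1,3)=* (2,1)=. -> step gives (0,2)='*' but target has '.' -> reject
  (0,2)=* (0,3)=* (1,3)=* (2,1)=* -> step gives (0,2)='*' but target has '.' -> reject
Unique solution: (0,2)=live, (0,3)=dead, (1,3)=dead, (2,1)=dead.
Check: live-neighbor counts of every cell in the completed generation 0:
02010
23121
01010
11011
Applying B3/S23 to generation 0 with these counts gives:
.....
.*...
.....
.....
which matches the target exactly.

Answer: *.*..
.....
*...*
.....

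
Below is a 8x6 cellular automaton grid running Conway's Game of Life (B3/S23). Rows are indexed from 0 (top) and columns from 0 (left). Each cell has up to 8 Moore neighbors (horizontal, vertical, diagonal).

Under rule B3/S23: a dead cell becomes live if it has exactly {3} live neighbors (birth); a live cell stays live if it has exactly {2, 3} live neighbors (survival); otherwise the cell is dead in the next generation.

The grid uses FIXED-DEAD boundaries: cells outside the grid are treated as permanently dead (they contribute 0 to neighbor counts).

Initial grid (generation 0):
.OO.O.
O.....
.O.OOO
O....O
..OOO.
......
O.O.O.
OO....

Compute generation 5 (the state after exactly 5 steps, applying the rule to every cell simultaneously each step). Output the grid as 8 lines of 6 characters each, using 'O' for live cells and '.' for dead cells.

Answer: ......
......
......
......
...O.O
.O....
O....O
O.O...

Derivation:
Simulating step by step:
Generation 0 (given above): 18 live cells
Generation 1: 17 live cells
.O....
O....O
OO..OO
.O...O
...OO.
.OO.O.
O.....
OO....
Generation 2: 23 live cells
......
O...OO
OO..OO
OOOO.O
.O.OOO
.OO.O.
O.O...
OO....
Generation 3: 13 live cells
......
OO..OO
......
......
.....O
O...OO
O.OO..
OO....
Generation 4: 13 live cells
......
......
......
......
....OO
.O.OOO
O.OOO.
OOO...
Generation 5: 7 live cells
(generation 5 grid is the final answer)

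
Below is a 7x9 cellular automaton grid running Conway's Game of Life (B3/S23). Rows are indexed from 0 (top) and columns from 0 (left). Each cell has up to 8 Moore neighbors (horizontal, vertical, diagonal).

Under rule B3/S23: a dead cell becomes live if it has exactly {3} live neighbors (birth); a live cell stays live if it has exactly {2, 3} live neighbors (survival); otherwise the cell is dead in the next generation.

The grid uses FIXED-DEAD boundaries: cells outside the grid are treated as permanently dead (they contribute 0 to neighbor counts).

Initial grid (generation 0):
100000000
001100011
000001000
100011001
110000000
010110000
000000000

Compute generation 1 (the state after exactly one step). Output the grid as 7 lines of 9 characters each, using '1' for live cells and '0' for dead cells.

Simulating step by step:
Generation 0 (given above): 15 live cells
Generation 1: 17 live cells
(generation 1 grid is the final answer)

Answer: 000000000
000000000
000101111
110011000
111101000
111000000
000000000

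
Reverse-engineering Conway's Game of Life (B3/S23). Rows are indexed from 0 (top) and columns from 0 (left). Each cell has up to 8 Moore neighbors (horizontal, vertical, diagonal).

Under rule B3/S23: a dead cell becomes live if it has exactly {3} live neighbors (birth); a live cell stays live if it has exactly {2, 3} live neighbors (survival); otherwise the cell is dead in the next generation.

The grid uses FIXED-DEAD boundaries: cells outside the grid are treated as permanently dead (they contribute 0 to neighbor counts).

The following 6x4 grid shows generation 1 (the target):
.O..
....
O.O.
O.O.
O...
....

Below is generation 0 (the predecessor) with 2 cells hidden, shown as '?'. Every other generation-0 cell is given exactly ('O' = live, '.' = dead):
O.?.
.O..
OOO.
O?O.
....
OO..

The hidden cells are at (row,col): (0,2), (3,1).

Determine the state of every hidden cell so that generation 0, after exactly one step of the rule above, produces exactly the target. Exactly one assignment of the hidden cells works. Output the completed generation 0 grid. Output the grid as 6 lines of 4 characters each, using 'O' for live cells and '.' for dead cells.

Hidden generation-0 cells (in order): (0,2), (3,1).
A hidden cell only influences target cells in its own 3x3 neighborhood. Try each of the 2^2 = 4 assignments, step the completed generation 0 forward once under B3/S23, and compare with the target:
  (0,2)=. (3,1)=. -> step gives (0,1)='.' but target has 'O' -> reject
  (0,2)=. (3,1)=O -> step gives (0,1)='.' but target has 'O' -> reject
  (0,2)=O (3,1)=. -> step reproduces the target at every cell -> ACCEPT
  (0,2)=O (3,1)=O -> step gives (2,0)='.' but target has 'O' -> reject
Unique solution: (0,2)=live, (3,1)=dead.
Check: live-neighbor counts of every cell in the completed generation 0:
1311
4542
3532
2522
3421
1110
Applying B3/S23 to generation 0 with these counts gives:
.O..
....
O.O.
O.O.
O...
....
which matches the target exactly.

Answer: O.O.
.O..
OOO.
O.O.
....
OO..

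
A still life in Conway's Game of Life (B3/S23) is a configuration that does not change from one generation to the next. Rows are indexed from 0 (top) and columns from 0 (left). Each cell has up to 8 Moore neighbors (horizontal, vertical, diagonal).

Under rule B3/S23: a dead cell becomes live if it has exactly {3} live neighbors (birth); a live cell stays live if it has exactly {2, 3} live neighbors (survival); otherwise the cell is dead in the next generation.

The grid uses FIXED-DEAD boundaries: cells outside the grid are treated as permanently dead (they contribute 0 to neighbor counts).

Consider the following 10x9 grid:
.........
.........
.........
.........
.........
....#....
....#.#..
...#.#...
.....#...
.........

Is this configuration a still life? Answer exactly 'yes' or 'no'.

Compute generation 1 and compare to generation 0 (given above):
Generation 1:
.........
.........
.........
.........
.........
.....#...
...##....
.....##..
....#....
.........
Cell (5,4) differs: gen0=1 vs gen1=0 -> NOT a still life.

Answer: no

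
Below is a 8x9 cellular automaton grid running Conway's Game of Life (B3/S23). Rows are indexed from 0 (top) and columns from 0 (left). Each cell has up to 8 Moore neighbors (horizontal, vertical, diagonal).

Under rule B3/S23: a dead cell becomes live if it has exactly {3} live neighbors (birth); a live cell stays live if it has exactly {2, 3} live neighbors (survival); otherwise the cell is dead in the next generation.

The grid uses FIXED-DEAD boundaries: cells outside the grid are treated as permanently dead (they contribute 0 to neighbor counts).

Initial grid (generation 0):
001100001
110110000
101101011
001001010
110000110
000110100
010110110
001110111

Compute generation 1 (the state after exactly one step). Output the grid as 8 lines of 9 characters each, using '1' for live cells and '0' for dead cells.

Answer: 011110000
100000011
100001011
101111000
011110010
110110000
000000001
001010101

Derivation:
Simulating step by step:
Generation 0 (given above): 34 live cells
Generation 1: 30 live cells
(generation 1 grid is the final answer)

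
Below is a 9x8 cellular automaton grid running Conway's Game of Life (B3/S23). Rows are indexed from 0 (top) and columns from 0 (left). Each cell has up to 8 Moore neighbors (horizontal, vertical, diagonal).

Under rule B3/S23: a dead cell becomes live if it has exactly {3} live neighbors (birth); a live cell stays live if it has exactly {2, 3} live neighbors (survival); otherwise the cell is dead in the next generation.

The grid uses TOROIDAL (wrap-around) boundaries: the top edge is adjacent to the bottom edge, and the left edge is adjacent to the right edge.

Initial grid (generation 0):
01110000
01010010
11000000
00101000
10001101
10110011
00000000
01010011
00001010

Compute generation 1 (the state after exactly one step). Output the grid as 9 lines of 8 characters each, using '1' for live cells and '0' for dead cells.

Answer: 01011100
00010000
11010000
00011101
10101100
11011110
01010000
00000111
11001111

Derivation:
Simulating step by step:
Generation 0 (given above): 25 live cells
Generation 1: 33 live cells
(generation 1 grid is the final answer)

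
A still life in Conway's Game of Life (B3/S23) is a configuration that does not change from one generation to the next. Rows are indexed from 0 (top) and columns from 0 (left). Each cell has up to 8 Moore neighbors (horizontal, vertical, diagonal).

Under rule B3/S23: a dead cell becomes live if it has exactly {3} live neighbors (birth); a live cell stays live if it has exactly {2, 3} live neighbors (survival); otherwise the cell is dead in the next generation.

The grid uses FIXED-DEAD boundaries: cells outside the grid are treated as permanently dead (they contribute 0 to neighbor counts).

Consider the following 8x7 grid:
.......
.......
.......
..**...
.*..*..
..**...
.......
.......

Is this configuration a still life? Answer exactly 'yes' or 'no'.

Answer: yes

Derivation:
Compute generation 1 and compare to generation 0 (given above):
Generation 1:
.......
.......
.......
..**...
.*..*..
..**...
.......
.......
The grids are IDENTICAL -> still life.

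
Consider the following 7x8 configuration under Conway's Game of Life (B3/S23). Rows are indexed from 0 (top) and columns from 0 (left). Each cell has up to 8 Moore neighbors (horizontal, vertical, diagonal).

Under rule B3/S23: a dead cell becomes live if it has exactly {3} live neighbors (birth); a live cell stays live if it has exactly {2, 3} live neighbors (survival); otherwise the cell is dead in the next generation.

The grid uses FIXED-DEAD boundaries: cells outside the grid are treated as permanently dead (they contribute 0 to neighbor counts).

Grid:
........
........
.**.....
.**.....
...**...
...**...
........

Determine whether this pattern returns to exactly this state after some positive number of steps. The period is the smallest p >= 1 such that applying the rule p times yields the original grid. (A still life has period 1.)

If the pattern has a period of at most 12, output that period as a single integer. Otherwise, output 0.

Simulating and comparing each generation to the original:
Gen 0 (original, given above): 8 live cells
Gen 1: 6 live cells, differs from original
Gen 2: 8 live cells, MATCHES original -> period = 2

Answer: 2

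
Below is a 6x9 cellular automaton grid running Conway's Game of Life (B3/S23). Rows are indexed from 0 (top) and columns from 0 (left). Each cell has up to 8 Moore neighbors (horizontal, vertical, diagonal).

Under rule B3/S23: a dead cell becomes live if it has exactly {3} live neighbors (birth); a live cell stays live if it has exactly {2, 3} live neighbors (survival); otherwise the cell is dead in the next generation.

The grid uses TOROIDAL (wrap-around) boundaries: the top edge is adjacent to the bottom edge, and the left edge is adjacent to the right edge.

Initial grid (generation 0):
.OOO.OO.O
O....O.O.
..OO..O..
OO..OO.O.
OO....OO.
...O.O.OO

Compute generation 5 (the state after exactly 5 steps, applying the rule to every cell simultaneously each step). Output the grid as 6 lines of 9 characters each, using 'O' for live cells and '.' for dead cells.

Simulating step by step:
Generation 0 (given above): 25 live cells
Generation 1: 21 live cells
.OOO.O...
O....O.OO
O.OO...O.
O..OOO.O.
.OO......
...O.O...
Generation 2: 21 live cells
OOOO.O..O
O......O.
O.OO.O.O.
O...O.O..
.OO..OO..
...O.....
Generation 3: 25 live cells
OOOOO...O
.......O.
O..OOO.O.
O...O..OO
.OOOOOO..
...O.OO..
Generation 4: 25 live cells
OOOOOOOOO
.....OOO.
O..OOO.O.
O......O.
OOO.....O
......OO.
Generation 5: 17 live cells
(generation 5 grid is the final answer)

Answer: OOOOO....
.........
....OO.O.
..OOO.OO.
OO....O..
....O....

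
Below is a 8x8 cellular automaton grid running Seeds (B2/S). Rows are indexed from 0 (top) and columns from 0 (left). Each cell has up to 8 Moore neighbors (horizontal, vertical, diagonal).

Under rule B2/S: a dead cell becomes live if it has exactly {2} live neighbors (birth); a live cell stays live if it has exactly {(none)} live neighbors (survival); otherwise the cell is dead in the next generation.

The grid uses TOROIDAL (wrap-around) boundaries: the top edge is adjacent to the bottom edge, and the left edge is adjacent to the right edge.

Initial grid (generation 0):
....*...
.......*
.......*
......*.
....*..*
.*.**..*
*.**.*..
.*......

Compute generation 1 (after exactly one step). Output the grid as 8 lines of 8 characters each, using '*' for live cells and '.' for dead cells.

Simulating step by step:
Generation 0 (given above): 15 live cells
Generation 1: 11 live cells
(generation 1 grid is the final answer)

Answer: *.......
*.....*.
*.......
*....*..
..*.....
........
......**
*....*..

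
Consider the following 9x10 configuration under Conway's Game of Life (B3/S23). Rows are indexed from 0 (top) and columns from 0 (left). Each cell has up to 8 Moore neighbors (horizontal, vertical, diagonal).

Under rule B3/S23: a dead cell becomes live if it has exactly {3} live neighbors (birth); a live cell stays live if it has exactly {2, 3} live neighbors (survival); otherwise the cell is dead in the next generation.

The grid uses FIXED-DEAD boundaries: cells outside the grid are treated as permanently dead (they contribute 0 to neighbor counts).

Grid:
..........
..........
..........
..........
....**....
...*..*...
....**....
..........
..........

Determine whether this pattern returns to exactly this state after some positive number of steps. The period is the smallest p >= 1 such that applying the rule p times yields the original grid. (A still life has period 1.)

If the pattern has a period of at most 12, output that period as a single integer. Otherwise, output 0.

Answer: 1

Derivation:
Simulating and comparing each generation to the original:
Gen 0 (original, given above): 6 live cells
Gen 1: 6 live cells, MATCHES original -> period = 1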